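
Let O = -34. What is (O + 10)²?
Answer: 576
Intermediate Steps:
(O + 10)² = (-34 + 10)² = (-24)² = 576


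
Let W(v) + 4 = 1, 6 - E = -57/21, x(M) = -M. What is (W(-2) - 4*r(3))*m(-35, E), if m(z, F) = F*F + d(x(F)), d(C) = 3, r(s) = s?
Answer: -58020/49 ≈ -1184.1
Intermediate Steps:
E = 61/7 (E = 6 - (-57)/21 = 6 - 1*(-19/7) = 6 + 19/7 = 61/7 ≈ 8.7143)
W(v) = -3 (W(v) = -4 + 1 = -3)
m(z, F) = 3 + F² (m(z, F) = F*F + 3 = F² + 3 = 3 + F²)
(W(-2) - 4*r(3))*m(-35, E) = (-3 - 4*3)*(3 + (61/7)²) = (-3 - 12)*(3 + 3721/49) = -15*3868/49 = -58020/49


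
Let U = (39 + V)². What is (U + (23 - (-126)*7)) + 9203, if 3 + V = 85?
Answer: 24749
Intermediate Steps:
V = 82 (V = -3 + 85 = 82)
U = 14641 (U = (39 + 82)² = 121² = 14641)
(U + (23 - (-126)*7)) + 9203 = (14641 + (23 - (-126)*7)) + 9203 = (14641 + (23 - 63*(-14))) + 9203 = (14641 + (23 + 882)) + 9203 = (14641 + 905) + 9203 = 15546 + 9203 = 24749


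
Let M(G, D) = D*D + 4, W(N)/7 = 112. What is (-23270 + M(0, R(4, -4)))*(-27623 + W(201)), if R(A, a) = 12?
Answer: 620571358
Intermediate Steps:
W(N) = 784 (W(N) = 7*112 = 784)
M(G, D) = 4 + D**2 (M(G, D) = D**2 + 4 = 4 + D**2)
(-23270 + M(0, R(4, -4)))*(-27623 + W(201)) = (-23270 + (4 + 12**2))*(-27623 + 784) = (-23270 + (4 + 144))*(-26839) = (-23270 + 148)*(-26839) = -23122*(-26839) = 620571358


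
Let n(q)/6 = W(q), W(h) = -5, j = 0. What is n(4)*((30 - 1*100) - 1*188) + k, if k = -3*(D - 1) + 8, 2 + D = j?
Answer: 7757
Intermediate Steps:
D = -2 (D = -2 + 0 = -2)
k = 17 (k = -3*(-2 - 1) + 8 = -3*(-3) + 8 = 9 + 8 = 17)
n(q) = -30 (n(q) = 6*(-5) = -30)
n(4)*((30 - 1*100) - 1*188) + k = -30*((30 - 1*100) - 1*188) + 17 = -30*((30 - 100) - 188) + 17 = -30*(-70 - 188) + 17 = -30*(-258) + 17 = 7740 + 17 = 7757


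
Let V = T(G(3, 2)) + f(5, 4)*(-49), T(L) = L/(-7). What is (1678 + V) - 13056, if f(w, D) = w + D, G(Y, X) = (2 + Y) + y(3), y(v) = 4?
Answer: -82742/7 ≈ -11820.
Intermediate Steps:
G(Y, X) = 6 + Y (G(Y, X) = (2 + Y) + 4 = 6 + Y)
T(L) = -L/7 (T(L) = L*(-1/7) = -L/7)
f(w, D) = D + w
V = -3096/7 (V = -(6 + 3)/7 + (4 + 5)*(-49) = -1/7*9 + 9*(-49) = -9/7 - 441 = -3096/7 ≈ -442.29)
(1678 + V) - 13056 = (1678 - 3096/7) - 13056 = 8650/7 - 13056 = -82742/7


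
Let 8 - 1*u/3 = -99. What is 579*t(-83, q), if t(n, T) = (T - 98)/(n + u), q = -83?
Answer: -104799/238 ≈ -440.33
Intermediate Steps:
u = 321 (u = 24 - 3*(-99) = 24 + 297 = 321)
t(n, T) = (-98 + T)/(321 + n) (t(n, T) = (T - 98)/(n + 321) = (-98 + T)/(321 + n))
579*t(-83, q) = 579*((-98 - 83)/(321 - 83)) = 579*(-181/238) = -104799/238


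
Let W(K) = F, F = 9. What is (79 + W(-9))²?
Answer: 7744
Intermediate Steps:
W(K) = 9
(79 + W(-9))² = (79 + 9)² = 88² = 7744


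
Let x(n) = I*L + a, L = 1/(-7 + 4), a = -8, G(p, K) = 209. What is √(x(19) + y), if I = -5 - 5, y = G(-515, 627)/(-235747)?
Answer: I*√2334662656485/707241 ≈ 2.1605*I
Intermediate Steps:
y = -209/235747 (y = 209/(-235747) = 209*(-1/235747) = -209/235747 ≈ -0.00088654)
I = -10
L = -⅓ (L = 1/(-3) = -⅓ ≈ -0.33333)
x(n) = -14/3 (x(n) = -10*(-⅓) - 8 = 10/3 - 8 = -14/3)
√(x(19) + y) = √(-14/3 - 209/235747) = √(-3301085/707241) = I*√2334662656485/707241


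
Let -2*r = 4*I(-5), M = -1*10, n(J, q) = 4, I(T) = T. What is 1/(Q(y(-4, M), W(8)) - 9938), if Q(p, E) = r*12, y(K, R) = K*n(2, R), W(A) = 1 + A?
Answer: -1/9818 ≈ -0.00010185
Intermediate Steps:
M = -10
y(K, R) = 4*K (y(K, R) = K*4 = 4*K)
r = 10 (r = -2*(-5) = -½*(-20) = 10)
Q(p, E) = 120 (Q(p, E) = 10*12 = 120)
1/(Q(y(-4, M), W(8)) - 9938) = 1/(120 - 9938) = 1/(-9818) = -1/9818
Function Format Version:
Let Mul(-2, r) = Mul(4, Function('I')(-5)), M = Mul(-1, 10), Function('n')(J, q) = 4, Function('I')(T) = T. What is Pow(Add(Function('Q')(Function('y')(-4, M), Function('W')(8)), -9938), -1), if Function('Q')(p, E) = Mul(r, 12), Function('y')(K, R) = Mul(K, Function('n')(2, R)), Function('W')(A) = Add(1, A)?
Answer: Rational(-1, 9818) ≈ -0.00010185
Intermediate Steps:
M = -10
Function('y')(K, R) = Mul(4, K) (Function('y')(K, R) = Mul(K, 4) = Mul(4, K))
r = 10 (r = Mul(Rational(-1, 2), Mul(4, -5)) = Mul(Rational(-1, 2), -20) = 10)
Function('Q')(p, E) = 120 (Function('Q')(p, E) = Mul(10, 12) = 120)
Pow(Add(Function('Q')(Function('y')(-4, M), Function('W')(8)), -9938), -1) = Pow(Add(120, -9938), -1) = Pow(-9818, -1) = Rational(-1, 9818)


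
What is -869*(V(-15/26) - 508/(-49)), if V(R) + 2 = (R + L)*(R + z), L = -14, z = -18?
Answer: -8035602157/33124 ≈ -2.4259e+5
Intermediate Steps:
V(R) = -2 + (-18 + R)*(-14 + R) (V(R) = -2 + (R - 14)*(R - 18) = -2 + (-14 + R)*(-18 + R) = -2 + (-18 + R)*(-14 + R))
-869*(V(-15/26) - 508/(-49)) = -869*((250 + (-15/26)² - (-480)/26) - 508/(-49)) = -869*((250 + (-15*1/26)² - (-480)/26) - 508*(-1/49)) = -869*((250 + (-15/26)² - 32*(-15/26)) + 508/49) = -869*((250 + 225/676 + 240/13) + 508/49) = -869*(181705/676 + 508/49) = -869*9246953/33124 = -8035602157/33124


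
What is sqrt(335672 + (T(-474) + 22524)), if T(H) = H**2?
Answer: 2*sqrt(145718) ≈ 763.46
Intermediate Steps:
sqrt(335672 + (T(-474) + 22524)) = sqrt(335672 + ((-474)**2 + 22524)) = sqrt(335672 + (224676 + 22524)) = sqrt(335672 + 247200) = sqrt(582872) = 2*sqrt(145718)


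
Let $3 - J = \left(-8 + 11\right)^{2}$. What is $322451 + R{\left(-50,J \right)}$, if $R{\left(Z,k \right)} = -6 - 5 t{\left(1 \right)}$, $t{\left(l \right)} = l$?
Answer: $322440$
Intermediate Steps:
$J = -6$ ($J = 3 - \left(-8 + 11\right)^{2} = 3 - 3^{2} = 3 - 9 = -6$)
$R{\left(Z,k \right)} = -11$ ($R{\left(Z,k \right)} = -6 - 5 = -11$)
$322451 + R{\left(-50,J \right)} = 322451 - 11 = 322440$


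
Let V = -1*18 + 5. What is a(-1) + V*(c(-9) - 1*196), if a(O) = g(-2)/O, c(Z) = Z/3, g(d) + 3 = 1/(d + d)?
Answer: 10361/4 ≈ 2590.3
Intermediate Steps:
g(d) = -3 + 1/(2*d) (g(d) = -3 + 1/(d + d) = -3 + 1/(2*d))
c(Z) = Z/3 (c(Z) = Z*(⅓) = Z/3)
a(O) = -13/(4*O) (a(O) = (-3 + (½)/(-2))/O = (-3 + (½)*(-½))/O = (-3 - ¼)/O = -13/(4*O))
V = -13 (V = -18 + 5 = -13)
a(-1) + V*(c(-9) - 1*196) = -13/4/(-1) - 13*((⅓)*(-9) - 1*196) = -13/4*(-1) - 13*(-3 - 196) = 13/4 - 13*(-199) = 13/4 + 2587 = 10361/4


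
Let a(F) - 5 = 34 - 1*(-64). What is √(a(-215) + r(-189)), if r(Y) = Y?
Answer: I*√86 ≈ 9.2736*I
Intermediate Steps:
a(F) = 103 (a(F) = 5 + (34 - 1*(-64)) = 5 + (34 + 64) = 5 + 98 = 103)
√(a(-215) + r(-189)) = √(103 - 189) = √(-86) = I*√86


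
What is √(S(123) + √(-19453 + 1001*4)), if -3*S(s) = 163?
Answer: √(-489 + 9*I*√15449)/3 ≈ 6.3764 + 9.7464*I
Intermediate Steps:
S(s) = -163/3 (S(s) = -⅓*163 = -163/3)
√(S(123) + √(-19453 + 1001*4)) = √(-163/3 + √(-19453 + 1001*4)) = √(-163/3 + √(-19453 + 4004)) = √(-163/3 + √(-15449)) = √(-163/3 + I*√15449)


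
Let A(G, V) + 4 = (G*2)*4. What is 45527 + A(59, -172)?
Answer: 45995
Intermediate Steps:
A(G, V) = -4 + 8*G (A(G, V) = -4 + (G*2)*4 = -4 + (2*G)*4 = -4 + 8*G)
45527 + A(59, -172) = 45527 + (-4 + 8*59) = 45527 + (-4 + 472) = 45527 + 468 = 45995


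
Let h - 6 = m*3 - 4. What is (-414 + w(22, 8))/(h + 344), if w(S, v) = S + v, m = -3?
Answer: -384/337 ≈ -1.1395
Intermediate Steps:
h = -7 (h = 6 + (-3*3 - 4) = 6 + (-9 - 4) = 6 - 13 = -7)
(-414 + w(22, 8))/(h + 344) = (-414 + (22 + 8))/(-7 + 344) = (-414 + 30)/337 = -384*1/337 = -384/337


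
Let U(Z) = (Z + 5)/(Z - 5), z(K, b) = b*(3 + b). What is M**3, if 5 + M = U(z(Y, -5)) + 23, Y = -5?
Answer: 9261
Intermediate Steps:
U(Z) = (5 + Z)/(-5 + Z)
M = 21 (M = -5 + ((5 - 5*(3 - 5))/(-5 - 5*(3 - 5)) + 23) = -5 + ((5 - 5*(-2))/(-5 - 5*(-2)) + 23) = -5 + ((5 + 10)/(-5 + 10) + 23) = -5 + (15/5 + 23) = -5 + ((1/5)*15 + 23) = -5 + (3 + 23) = -5 + 26 = 21)
M**3 = 21**3 = 9261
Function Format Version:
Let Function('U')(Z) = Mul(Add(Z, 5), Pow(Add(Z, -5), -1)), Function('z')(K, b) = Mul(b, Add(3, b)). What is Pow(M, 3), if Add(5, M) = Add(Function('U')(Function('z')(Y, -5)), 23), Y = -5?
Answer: 9261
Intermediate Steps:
Function('U')(Z) = Mul(Pow(Add(-5, Z), -1), Add(5, Z)) (Function('U')(Z) = Mul(Add(5, Z), Pow(Add(-5, Z), -1)) = Mul(Pow(Add(-5, Z), -1), Add(5, Z)))
M = 21 (M = Add(-5, Add(Mul(Pow(Add(-5, Mul(-5, Add(3, -5))), -1), Add(5, Mul(-5, Add(3, -5)))), 23)) = Add(-5, Add(Mul(Pow(Add(-5, Mul(-5, -2)), -1), Add(5, Mul(-5, -2))), 23)) = Add(-5, Add(Mul(Pow(Add(-5, 10), -1), Add(5, 10)), 23)) = Add(-5, Add(Mul(Pow(5, -1), 15), 23)) = Add(-5, Add(Mul(Rational(1, 5), 15), 23)) = Add(-5, Add(3, 23)) = Add(-5, 26) = 21)
Pow(M, 3) = Pow(21, 3) = 9261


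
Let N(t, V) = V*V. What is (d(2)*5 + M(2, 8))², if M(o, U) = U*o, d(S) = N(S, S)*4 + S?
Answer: 11236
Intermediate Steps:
N(t, V) = V²
d(S) = S + 4*S² (d(S) = S²*4 + S = 4*S² + S = S + 4*S²)
(d(2)*5 + M(2, 8))² = ((2*(1 + 4*2))*5 + 8*2)² = ((2*(1 + 8))*5 + 16)² = ((2*9)*5 + 16)² = (18*5 + 16)² = (90 + 16)² = 106² = 11236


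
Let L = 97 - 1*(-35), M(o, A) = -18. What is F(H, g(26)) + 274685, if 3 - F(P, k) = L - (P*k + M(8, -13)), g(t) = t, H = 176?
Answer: 279114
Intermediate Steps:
L = 132 (L = 97 + 35 = 132)
F(P, k) = -147 + P*k (F(P, k) = 3 - (132 - (P*k - 18)) = 3 - (132 - (-18 + P*k)) = 3 - (132 + (18 - P*k)) = 3 - (150 - P*k) = 3 + (-150 + P*k) = -147 + P*k)
F(H, g(26)) + 274685 = (-147 + 176*26) + 274685 = (-147 + 4576) + 274685 = 4429 + 274685 = 279114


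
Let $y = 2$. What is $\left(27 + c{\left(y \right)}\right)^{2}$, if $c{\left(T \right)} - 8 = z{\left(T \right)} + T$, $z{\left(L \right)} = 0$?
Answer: $1369$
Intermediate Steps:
$c{\left(T \right)} = 8 + T$ ($c{\left(T \right)} = 8 + \left(0 + T\right) = 8 + T$)
$\left(27 + c{\left(y \right)}\right)^{2} = \left(27 + \left(8 + 2\right)\right)^{2} = \left(27 + 10\right)^{2} = 37^{2} = 1369$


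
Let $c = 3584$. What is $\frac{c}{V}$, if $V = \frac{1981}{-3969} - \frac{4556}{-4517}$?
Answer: $\frac{9179122176}{1304941} \approx 7034.1$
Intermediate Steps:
$V = \frac{1304941}{2561139}$ ($V = 1981 \left(- \frac{1}{3969}\right) - - \frac{4556}{4517} = - \frac{283}{567} + \frac{4556}{4517} = \frac{1304941}{2561139} \approx 0.50952$)
$\frac{c}{V} = \frac{3584}{\frac{1304941}{2561139}} = 3584 \cdot \frac{2561139}{1304941} = \frac{9179122176}{1304941}$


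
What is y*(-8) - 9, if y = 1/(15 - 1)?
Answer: -67/7 ≈ -9.5714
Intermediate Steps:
y = 1/14 ≈ 0.071429
y*(-8) - 9 = (1/14)*(-8) - 9 = -4/7 - 9 = -67/7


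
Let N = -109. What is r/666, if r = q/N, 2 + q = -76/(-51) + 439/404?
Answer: -11885/1495726776 ≈ -7.9460e-6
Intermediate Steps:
q = 11885/20604 (q = -2 + (-76/(-51) + 439/404) = -2 + (-76*(-1/51) + 439*(1/404)) = -2 + (76/51 + 439/404) = -2 + 53093/20604 = 11885/20604 ≈ 0.57683)
r = -11885/2245836 (r = (11885/20604)/(-109) = (11885/20604)*(-1/109) = -11885/2245836 ≈ -0.0052920)
r/666 = -11885/2245836/666 = -11885/2245836*1/666 = -11885/1495726776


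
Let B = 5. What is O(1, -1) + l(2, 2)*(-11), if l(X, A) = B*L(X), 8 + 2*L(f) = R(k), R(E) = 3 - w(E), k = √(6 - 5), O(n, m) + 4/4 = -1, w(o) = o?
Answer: 163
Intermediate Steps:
O(n, m) = -2 (O(n, m) = -1 - 1 = -2)
k = 1 (k = √1 = 1)
R(E) = 3 - E
L(f) = -3 (L(f) = -4 + (3 - 1*1)/2 = -4 + (3 - 1)/2 = -4 + (½)*2 = -4 + 1 = -3)
l(X, A) = -15 (l(X, A) = 5*(-3) = -15)
O(1, -1) + l(2, 2)*(-11) = -2 - 15*(-11) = -2 + 165 = 163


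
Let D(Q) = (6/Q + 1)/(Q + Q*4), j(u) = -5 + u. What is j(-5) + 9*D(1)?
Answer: 13/5 ≈ 2.6000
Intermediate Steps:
D(Q) = (1 + 6/Q)/(5*Q) (D(Q) = (1 + 6/Q)/(Q + 4*Q) = (1 + 6/Q)/((5*Q)) = (1 + 6/Q)*(1/(5*Q)) = (1 + 6/Q)/(5*Q))
j(-5) + 9*D(1) = (-5 - 5) + 9*((1/5)*(6 + 1)/1**2) = -10 + 9*((1/5)*1*7) = -10 + 9*(7/5) = -10 + 63/5 = 13/5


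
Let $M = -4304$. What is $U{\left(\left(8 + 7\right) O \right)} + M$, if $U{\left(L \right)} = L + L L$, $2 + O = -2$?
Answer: $-764$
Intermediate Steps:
$O = -4$ ($O = -2 - 2 = -4$)
$U{\left(L \right)} = L + L^{2}$
$U{\left(\left(8 + 7\right) O \right)} + M = \left(8 + 7\right) \left(-4\right) \left(1 + \left(8 + 7\right) \left(-4\right)\right) - 4304 = 15 \left(-4\right) \left(1 + 15 \left(-4\right)\right) - 4304 = - 60 \left(1 - 60\right) - 4304 = \left(-60\right) \left(-59\right) - 4304 = 3540 - 4304 = -764$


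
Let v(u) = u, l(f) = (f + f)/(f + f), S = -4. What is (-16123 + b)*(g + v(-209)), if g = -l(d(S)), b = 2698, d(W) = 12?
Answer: 2819250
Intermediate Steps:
l(f) = 1 (l(f) = (2*f)/((2*f)) = (2*f)*(1/(2*f)) = 1)
g = -1 (g = -1*1 = -1)
(-16123 + b)*(g + v(-209)) = (-16123 + 2698)*(-1 - 209) = -13425*(-210) = 2819250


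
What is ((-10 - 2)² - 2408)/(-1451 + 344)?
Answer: 2264/1107 ≈ 2.0452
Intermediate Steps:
((-10 - 2)² - 2408)/(-1451 + 344) = ((-12)² - 2408)/(-1107) = (144 - 2408)*(-1/1107) = -2264*(-1/1107) = 2264/1107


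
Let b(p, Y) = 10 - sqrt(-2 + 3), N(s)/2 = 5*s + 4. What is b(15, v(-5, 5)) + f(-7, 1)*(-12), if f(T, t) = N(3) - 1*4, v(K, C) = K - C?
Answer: -399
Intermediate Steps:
N(s) = 8 + 10*s (N(s) = 2*(5*s + 4) = 2*(4 + 5*s) = 8 + 10*s)
f(T, t) = 34 (f(T, t) = (8 + 10*3) - 1*4 = (8 + 30) - 4 = 38 - 4 = 34)
b(p, Y) = 9 (b(p, Y) = 10 - sqrt(1) = 10 - 1*1 = 10 - 1 = 9)
b(15, v(-5, 5)) + f(-7, 1)*(-12) = 9 + 34*(-12) = 9 - 408 = -399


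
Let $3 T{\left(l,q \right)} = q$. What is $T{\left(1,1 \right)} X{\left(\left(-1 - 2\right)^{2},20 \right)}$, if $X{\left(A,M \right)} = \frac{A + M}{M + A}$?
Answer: $\frac{1}{3} \approx 0.33333$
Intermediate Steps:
$T{\left(l,q \right)} = \frac{q}{3}$
$X{\left(A,M \right)} = 1$ ($X{\left(A,M \right)} = \frac{A + M}{A + M} = 1$)
$T{\left(1,1 \right)} X{\left(\left(-1 - 2\right)^{2},20 \right)} = \frac{1}{3} \cdot 1 \cdot 1 = \frac{1}{3} \cdot 1 = \frac{1}{3}$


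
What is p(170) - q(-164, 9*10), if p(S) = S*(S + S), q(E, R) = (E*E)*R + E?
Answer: -2362676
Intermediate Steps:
q(E, R) = E + R*E² (q(E, R) = E²*R + E = R*E² + E = E + R*E²)
p(S) = 2*S² (p(S) = S*(2*S) = 2*S²)
p(170) - q(-164, 9*10) = 2*170² - (-164)*(1 - 1476*10) = 2*28900 - (-164)*(1 - 164*90) = 57800 - (-164)*(1 - 14760) = 57800 - (-164)*(-14759) = 57800 - 1*2420476 = 57800 - 2420476 = -2362676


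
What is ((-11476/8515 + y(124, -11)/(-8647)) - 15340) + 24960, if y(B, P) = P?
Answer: 708213812793/73629205 ≈ 9618.7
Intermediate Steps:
((-11476/8515 + y(124, -11)/(-8647)) - 15340) + 24960 = ((-11476/8515 - 11/(-8647)) - 15340) + 24960 = ((-11476*1/8515 - 11*(-1/8647)) - 15340) + 24960 = ((-11476/8515 + 11/8647) - 15340) + 24960 = (-99139307/73629205 - 15340) + 24960 = -1129571144007/73629205 + 24960 = 708213812793/73629205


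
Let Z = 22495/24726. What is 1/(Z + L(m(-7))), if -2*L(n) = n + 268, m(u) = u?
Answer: -12363/1602124 ≈ -0.0077166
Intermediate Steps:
L(n) = -134 - n/2 (L(n) = -(n + 268)/2 = -(268 + n)/2 = -134 - n/2)
Z = 22495/24726 (Z = 22495*(1/24726) = 22495/24726 ≈ 0.90977)
1/(Z + L(m(-7))) = 1/(22495/24726 + (-134 - ½*(-7))) = 1/(22495/24726 + (-134 + 7/2)) = 1/(22495/24726 - 261/2) = 1/(-1602124/12363) = -12363/1602124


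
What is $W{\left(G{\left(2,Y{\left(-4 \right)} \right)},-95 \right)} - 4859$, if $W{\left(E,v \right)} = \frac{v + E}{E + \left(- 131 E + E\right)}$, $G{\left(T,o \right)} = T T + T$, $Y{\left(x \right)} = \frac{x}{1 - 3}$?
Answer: $- \frac{3760777}{774} \approx -4858.9$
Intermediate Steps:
$Y{\left(x \right)} = - \frac{x}{2}$ ($Y{\left(x \right)} = \frac{x}{-2} = x \left(- \frac{1}{2}\right) = - \frac{x}{2}$)
$G{\left(T,o \right)} = T + T^{2}$ ($G{\left(T,o \right)} = T^{2} + T = T + T^{2}$)
$W{\left(E,v \right)} = - \frac{E + v}{129 E}$ ($W{\left(E,v \right)} = \frac{E + v}{E - 130 E} = \frac{E + v}{\left(-129\right) E} = \left(E + v\right) \left(- \frac{1}{129 E}\right) = - \frac{E + v}{129 E}$)
$W{\left(G{\left(2,Y{\left(-4 \right)} \right)},-95 \right)} - 4859 = \frac{- 2 \left(1 + 2\right) - -95}{129 \cdot 2 \left(1 + 2\right)} - 4859 = \frac{- 2 \cdot 3 + 95}{129 \cdot 2 \cdot 3} - 4859 = \frac{\left(-1\right) 6 + 95}{129 \cdot 6} - 4859 = \frac{1}{129} \cdot \frac{1}{6} \left(-6 + 95\right) - 4859 = \frac{1}{129} \cdot \frac{1}{6} \cdot 89 - 4859 = \frac{89}{774} - 4859 = - \frac{3760777}{774}$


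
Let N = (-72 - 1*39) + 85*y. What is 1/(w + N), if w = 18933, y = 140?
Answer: 1/30722 ≈ 3.2550e-5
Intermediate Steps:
N = 11789 (N = (-72 - 1*39) + 85*140 = (-72 - 39) + 11900 = -111 + 11900 = 11789)
1/(w + N) = 1/(18933 + 11789) = 1/30722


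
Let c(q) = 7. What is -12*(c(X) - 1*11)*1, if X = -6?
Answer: 48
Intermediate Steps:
-12*(c(X) - 1*11)*1 = -12*(7 - 1*11)*1 = -12*(7 - 11)*1 = -12*(-4)*1 = 48*1 = 48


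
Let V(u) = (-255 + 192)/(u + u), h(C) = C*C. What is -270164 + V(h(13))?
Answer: -91315495/338 ≈ -2.7016e+5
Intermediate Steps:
h(C) = C²
V(u) = -63/(2*u) (V(u) = -63*1/(2*u) = -63/(2*u))
-270164 + V(h(13)) = -270164 - 63/(2*(13²)) = -270164 - 63/2/169 = -270164 - 63/2*1/169 = -270164 - 63/338 = -91315495/338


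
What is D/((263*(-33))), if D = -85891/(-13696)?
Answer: -85891/118867584 ≈ -0.00072258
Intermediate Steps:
D = 85891/13696 (D = -85891*(-1/13696) = 85891/13696 ≈ 6.2712)
D/((263*(-33))) = 85891/(13696*((263*(-33)))) = (85891/13696)/(-8679) = (85891/13696)*(-1/8679) = -85891/118867584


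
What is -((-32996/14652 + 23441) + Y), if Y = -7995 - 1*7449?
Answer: -29284762/3663 ≈ -7994.8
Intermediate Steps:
Y = -15444 (Y = -7995 - 7449 = -15444)
-((-32996/14652 + 23441) + Y) = -((-32996/14652 + 23441) - 15444) = -((-32996*1/14652 + 23441) - 15444) = -((-8249/3663 + 23441) - 15444) = -(85856134/3663 - 15444) = -1*29284762/3663 = -29284762/3663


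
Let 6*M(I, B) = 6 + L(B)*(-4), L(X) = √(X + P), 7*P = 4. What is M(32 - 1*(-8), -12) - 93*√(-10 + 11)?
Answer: -92 - 8*I*√35/21 ≈ -92.0 - 2.2537*I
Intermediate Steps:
P = 4/7 (P = (⅐)*4 = 4/7 ≈ 0.57143)
L(X) = √(4/7 + X) (L(X) = √(X + 4/7) = √(4/7 + X))
M(I, B) = 1 - 2*√(28 + 49*B)/21 (M(I, B) = (6 + (√(28 + 49*B)/7)*(-4))/6 = (6 - 4*√(28 + 49*B)/7)/6 = 1 - 2*√(28 + 49*B)/21)
M(32 - 1*(-8), -12) - 93*√(-10 + 11) = (1 - 2*√(28 + 49*(-12))/21) - 93*√(-10 + 11) = (1 - 2*√(28 - 588)/21) - 93*√1 = (1 - 8*I*√35/21) - 93 = -92 - 8*I*√35/21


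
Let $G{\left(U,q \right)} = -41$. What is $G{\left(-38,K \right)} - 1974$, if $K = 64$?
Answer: $-2015$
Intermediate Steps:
$G{\left(-38,K \right)} - 1974 = -41 - 1974 = -2015$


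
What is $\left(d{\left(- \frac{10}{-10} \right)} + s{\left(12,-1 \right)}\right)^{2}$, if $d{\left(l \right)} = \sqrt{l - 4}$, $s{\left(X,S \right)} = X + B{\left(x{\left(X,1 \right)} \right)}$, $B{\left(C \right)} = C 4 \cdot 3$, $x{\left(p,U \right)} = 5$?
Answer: $\left(72 + i \sqrt{3}\right)^{2} \approx 5181.0 + 249.42 i$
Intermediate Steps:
$B{\left(C \right)} = 12 C$ ($B{\left(C \right)} = 4 C 3 = 12 C$)
$s{\left(X,S \right)} = 60 + X$ ($s{\left(X,S \right)} = X + 12 \cdot 5 = X + 60 = 60 + X$)
$d{\left(l \right)} = \sqrt{-4 + l}$
$\left(d{\left(- \frac{10}{-10} \right)} + s{\left(12,-1 \right)}\right)^{2} = \left(\sqrt{-4 - \frac{10}{-10}} + \left(60 + 12\right)\right)^{2} = \left(\sqrt{-4 - -1} + 72\right)^{2} = \left(\sqrt{-4 + 1} + 72\right)^{2} = \left(\sqrt{-3} + 72\right)^{2} = \left(i \sqrt{3} + 72\right)^{2} = \left(72 + i \sqrt{3}\right)^{2}$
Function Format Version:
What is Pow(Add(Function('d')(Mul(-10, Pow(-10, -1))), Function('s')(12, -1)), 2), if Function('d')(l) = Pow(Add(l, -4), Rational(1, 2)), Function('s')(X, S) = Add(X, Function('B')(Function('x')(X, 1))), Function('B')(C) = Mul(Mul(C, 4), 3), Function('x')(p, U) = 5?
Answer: Pow(Add(72, Mul(I, Pow(3, Rational(1, 2)))), 2) ≈ Add(5181.0, Mul(249.42, I))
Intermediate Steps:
Function('B')(C) = Mul(12, C) (Function('B')(C) = Mul(Mul(4, C), 3) = Mul(12, C))
Function('s')(X, S) = Add(60, X) (Function('s')(X, S) = Add(X, Mul(12, 5)) = Add(X, 60) = Add(60, X))
Function('d')(l) = Pow(Add(-4, l), Rational(1, 2))
Pow(Add(Function('d')(Mul(-10, Pow(-10, -1))), Function('s')(12, -1)), 2) = Pow(Add(Pow(Add(-4, Mul(-10, Pow(-10, -1))), Rational(1, 2)), Add(60, 12)), 2) = Pow(Add(Pow(Add(-4, Mul(-10, Rational(-1, 10))), Rational(1, 2)), 72), 2) = Pow(Add(Pow(Add(-4, 1), Rational(1, 2)), 72), 2) = Pow(Add(Pow(-3, Rational(1, 2)), 72), 2) = Pow(Add(Mul(I, Pow(3, Rational(1, 2))), 72), 2) = Pow(Add(72, Mul(I, Pow(3, Rational(1, 2)))), 2)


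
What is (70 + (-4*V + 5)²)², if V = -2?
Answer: 57121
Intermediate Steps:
(70 + (-4*V + 5)²)² = (70 + (-4*(-2) + 5)²)² = (70 + (8 + 5)²)² = (70 + 13²)² = (70 + 169)² = 239² = 57121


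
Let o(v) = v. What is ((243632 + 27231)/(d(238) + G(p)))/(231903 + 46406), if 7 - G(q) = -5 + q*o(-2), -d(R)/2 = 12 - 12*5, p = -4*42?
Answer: -270863/63454452 ≈ -0.0042686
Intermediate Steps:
p = -168
d(R) = 96 (d(R) = -2*(12 - 12*5) = -2*(12 - 60) = -2*(-48) = 96)
G(q) = 12 + 2*q (G(q) = 7 - (-5 + q*(-2)) = 7 - (-5 - 2*q) = 7 + (5 + 2*q) = 12 + 2*q)
((243632 + 27231)/(d(238) + G(p)))/(231903 + 46406) = ((243632 + 27231)/(96 + (12 + 2*(-168))))/(231903 + 46406) = (270863/(96 + (12 - 336)))/278309 = (270863/(96 - 324))*(1/278309) = (270863/(-228))*(1/278309) = (270863*(-1/228))*(1/278309) = -270863/228*1/278309 = -270863/63454452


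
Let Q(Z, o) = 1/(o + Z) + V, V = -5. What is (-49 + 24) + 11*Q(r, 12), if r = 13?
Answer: -1989/25 ≈ -79.560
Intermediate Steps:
Q(Z, o) = -5 + 1/(Z + o) (Q(Z, o) = 1/(o + Z) - 5 = 1/(Z + o) - 5 = -5 + 1/(Z + o))
(-49 + 24) + 11*Q(r, 12) = (-49 + 24) + 11*((1 - 5*13 - 5*12)/(13 + 12)) = -25 + 11*((1 - 65 - 60)/25) = -25 + 11*((1/25)*(-124)) = -25 + 11*(-124/25) = -25 - 1364/25 = -1989/25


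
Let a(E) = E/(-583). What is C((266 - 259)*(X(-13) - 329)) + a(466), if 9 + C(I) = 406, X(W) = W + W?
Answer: 230985/583 ≈ 396.20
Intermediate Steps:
X(W) = 2*W
C(I) = 397 (C(I) = -9 + 406 = 397)
a(E) = -E/583 (a(E) = E*(-1/583) = -E/583)
C((266 - 259)*(X(-13) - 329)) + a(466) = 397 - 1/583*466 = 397 - 466/583 = 230985/583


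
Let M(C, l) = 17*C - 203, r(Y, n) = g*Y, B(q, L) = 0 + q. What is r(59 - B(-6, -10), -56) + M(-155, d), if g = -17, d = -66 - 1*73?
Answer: -3943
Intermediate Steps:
d = -139 (d = -66 - 73 = -139)
B(q, L) = q
r(Y, n) = -17*Y
M(C, l) = -203 + 17*C
r(59 - B(-6, -10), -56) + M(-155, d) = -17*(59 - 1*(-6)) + (-203 + 17*(-155)) = -17*(59 + 6) + (-203 - 2635) = -17*65 - 2838 = -1105 - 2838 = -3943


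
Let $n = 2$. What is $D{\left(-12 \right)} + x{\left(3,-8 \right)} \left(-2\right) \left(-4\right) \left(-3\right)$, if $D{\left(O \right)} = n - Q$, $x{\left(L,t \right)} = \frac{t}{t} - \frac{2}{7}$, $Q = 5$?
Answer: $- \frac{141}{7} \approx -20.143$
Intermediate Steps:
$x{\left(L,t \right)} = \frac{5}{7}$ ($x{\left(L,t \right)} = 1 - \frac{2}{7} = \frac{5}{7}$)
$D{\left(O \right)} = -3$ ($D{\left(O \right)} = 2 - 5 = -3$)
$D{\left(-12 \right)} + x{\left(3,-8 \right)} \left(-2\right) \left(-4\right) \left(-3\right) = -3 + \frac{5 \left(-2\right) \left(-4\right) \left(-3\right)}{7} = -3 + \frac{5 \cdot 8 \left(-3\right)}{7} = -3 + \frac{5}{7} \left(-24\right) = -3 - \frac{120}{7} = - \frac{141}{7}$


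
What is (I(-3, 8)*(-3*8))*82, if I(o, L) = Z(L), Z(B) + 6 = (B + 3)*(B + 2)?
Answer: -204672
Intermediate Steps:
Z(B) = -6 + (2 + B)*(3 + B) (Z(B) = -6 + (B + 3)*(B + 2) = -6 + (3 + B)*(2 + B) = -6 + (2 + B)*(3 + B))
I(o, L) = L*(5 + L)
(I(-3, 8)*(-3*8))*82 = ((8*(5 + 8))*(-3*8))*82 = ((8*13)*(-24))*82 = (104*(-24))*82 = -2496*82 = -204672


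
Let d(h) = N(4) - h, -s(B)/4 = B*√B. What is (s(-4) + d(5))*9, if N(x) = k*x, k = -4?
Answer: -189 + 288*I ≈ -189.0 + 288.0*I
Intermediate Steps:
N(x) = -4*x
s(B) = -4*B^(3/2) (s(B) = -4*B*√B = -4*B^(3/2))
d(h) = -16 - h (d(h) = -4*4 - h = -16 - h)
(s(-4) + d(5))*9 = (-(-32)*I + (-16 - 1*5))*9 = (-(-32)*I + (-16 - 5))*9 = (32*I - 21)*9 = (-21 + 32*I)*9 = -189 + 288*I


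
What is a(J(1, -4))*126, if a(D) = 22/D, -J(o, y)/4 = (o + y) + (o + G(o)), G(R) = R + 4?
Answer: -231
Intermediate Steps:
G(R) = 4 + R
J(o, y) = -16 - 12*o - 4*y (J(o, y) = -4*((o + y) + (o + (4 + o))) = -4*((o + y) + (4 + 2*o)) = -4*(4 + y + 3*o) = -16 - 12*o - 4*y)
a(J(1, -4))*126 = (22/(-16 - 12*1 - 4*(-4)))*126 = (22/(-16 - 12 + 16))*126 = (22/(-12))*126 = (22*(-1/12))*126 = -11/6*126 = -231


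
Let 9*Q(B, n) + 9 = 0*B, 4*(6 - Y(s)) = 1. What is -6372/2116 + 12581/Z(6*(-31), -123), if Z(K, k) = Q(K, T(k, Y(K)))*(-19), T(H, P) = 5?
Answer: 6625082/10051 ≈ 659.15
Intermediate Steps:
Y(s) = 23/4 (Y(s) = 6 - 1/4*1 = 6 - 1/4 = 23/4)
Q(B, n) = -1 (Q(B, n) = -1 + (0*B)/9 = -1 + (1/9)*0 = -1 + 0 = -1)
Z(K, k) = 19 (Z(K, k) = -1*(-19) = 19)
-6372/2116 + 12581/Z(6*(-31), -123) = -6372/2116 + 12581/19 = -6372*1/2116 + 12581*(1/19) = -1593/529 + 12581/19 = 6625082/10051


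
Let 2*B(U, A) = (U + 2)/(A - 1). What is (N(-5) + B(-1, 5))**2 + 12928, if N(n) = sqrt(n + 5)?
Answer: 827393/64 ≈ 12928.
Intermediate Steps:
B(U, A) = (2 + U)/(2*(-1 + A)) (B(U, A) = ((U + 2)/(A - 1))/2 = ((2 + U)/(-1 + A))/2 = (2 + U)/(2*(-1 + A)))
N(n) = sqrt(5 + n)
(N(-5) + B(-1, 5))**2 + 12928 = (sqrt(5 - 5) + (2 - 1)/(2*(-1 + 5)))**2 + 12928 = (sqrt(0) + (1/2)*1/4)**2 + 12928 = (0 + (1/2)*(1/4)*1)**2 + 12928 = (0 + 1/8)**2 + 12928 = (1/8)**2 + 12928 = 1/64 + 12928 = 827393/64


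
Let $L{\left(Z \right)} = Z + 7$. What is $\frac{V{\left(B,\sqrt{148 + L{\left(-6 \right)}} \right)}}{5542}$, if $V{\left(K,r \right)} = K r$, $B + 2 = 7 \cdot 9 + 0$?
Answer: $\frac{61 \sqrt{149}}{5542} \approx 0.13436$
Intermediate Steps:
$L{\left(Z \right)} = 7 + Z$
$B = 61$ ($B = -2 + \left(7 \cdot 9 + 0\right) = -2 + \left(63 + 0\right) = -2 + 63 = 61$)
$\frac{V{\left(B,\sqrt{148 + L{\left(-6 \right)}} \right)}}{5542} = \frac{61 \sqrt{148 + \left(7 - 6\right)}}{5542} = 61 \sqrt{148 + 1} \cdot \frac{1}{5542} = 61 \sqrt{149} \cdot \frac{1}{5542} = \frac{61 \sqrt{149}}{5542}$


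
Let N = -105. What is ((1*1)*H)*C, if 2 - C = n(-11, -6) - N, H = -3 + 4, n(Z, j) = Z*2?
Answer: -81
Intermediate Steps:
n(Z, j) = 2*Z
H = 1
C = -81 (C = 2 - (2*(-11) - 1*(-105)) = 2 - (-22 + 105) = 2 - 1*83 = 2 - 83 = -81)
((1*1)*H)*C = ((1*1)*1)*(-81) = (1*1)*(-81) = 1*(-81) = -81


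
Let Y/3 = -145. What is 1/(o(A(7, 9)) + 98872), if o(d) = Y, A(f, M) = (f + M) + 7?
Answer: 1/98437 ≈ 1.0159e-5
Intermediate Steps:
Y = -435 (Y = 3*(-145) = -435)
A(f, M) = 7 + M + f (A(f, M) = (M + f) + 7 = 7 + M + f)
o(d) = -435
1/(o(A(7, 9)) + 98872) = 1/(-435 + 98872) = 1/98437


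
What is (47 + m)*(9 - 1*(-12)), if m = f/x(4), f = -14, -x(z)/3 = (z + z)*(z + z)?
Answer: 31633/32 ≈ 988.53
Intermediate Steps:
x(z) = -12*z² (x(z) = -3*(z + z)*(z + z) = -3*2*z*2*z = -12*z²)
m = 7/96 (m = -14/((-12*4²)) = -14/((-12*16)) = -14/(-192) = -14*(-1/192) = 7/96 ≈ 0.072917)
(47 + m)*(9 - 1*(-12)) = (47 + 7/96)*(9 - 1*(-12)) = 4519*(9 + 12)/96 = (4519/96)*21 = 31633/32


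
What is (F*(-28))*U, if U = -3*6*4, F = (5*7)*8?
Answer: 564480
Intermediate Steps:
F = 280 (F = 35*8 = 280)
U = -72 (U = -18*4 = -72)
(F*(-28))*U = (280*(-28))*(-72) = -7840*(-72) = 564480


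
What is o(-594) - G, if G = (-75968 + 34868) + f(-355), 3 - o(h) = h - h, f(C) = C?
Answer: 41458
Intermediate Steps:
o(h) = 3 (o(h) = 3 - (h - h) = 3 - 1*0 = 3 + 0 = 3)
G = -41455 (G = (-75968 + 34868) - 355 = -41100 - 355 = -41455)
o(-594) - G = 3 - 1*(-41455) = 3 + 41455 = 41458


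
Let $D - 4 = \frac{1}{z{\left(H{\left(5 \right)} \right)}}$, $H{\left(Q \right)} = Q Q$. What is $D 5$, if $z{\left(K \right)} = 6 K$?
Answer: $\frac{601}{30} \approx 20.033$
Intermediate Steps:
$H{\left(Q \right)} = Q^{2}$
$D = \frac{601}{150}$ ($D = 4 + \frac{1}{6 \cdot 5^{2}} = 4 + \frac{1}{6 \cdot 25} = 4 + \frac{1}{150} = \frac{601}{150} \approx 4.0067$)
$D 5 = \frac{601}{150} \cdot 5 = \frac{601}{30}$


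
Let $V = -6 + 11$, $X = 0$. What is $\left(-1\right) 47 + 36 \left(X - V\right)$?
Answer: $-227$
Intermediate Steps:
$V = 5$
$\left(-1\right) 47 + 36 \left(X - V\right) = \left(-1\right) 47 + 36 \left(0 - 5\right) = -47 + 36 \left(0 - 5\right) = -47 + 36 \left(-5\right) = -47 - 180 = -227$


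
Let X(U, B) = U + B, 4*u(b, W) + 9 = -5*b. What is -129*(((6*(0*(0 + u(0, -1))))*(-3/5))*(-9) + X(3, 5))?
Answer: -1032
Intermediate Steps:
u(b, W) = -9/4 - 5*b/4 (u(b, W) = -9/4 + (-5*b)/4 = -9/4 - 5*b/4)
X(U, B) = B + U
-129*(((6*(0*(0 + u(0, -1))))*(-3/5))*(-9) + X(3, 5)) = -129*(((6*(0*(0 + (-9/4 - 5/4*0))))*(-3/5))*(-9) + (5 + 3)) = -129*(((6*(0*(0 + (-9/4 + 0))))*(-3*⅕))*(-9) + 8) = -129*(((6*(0*(0 - 9/4)))*(-⅗))*(-9) + 8) = -129*(((6*(0*(-9/4)))*(-⅗))*(-9) + 8) = -129*(((6*0)*(-⅗))*(-9) + 8) = -129*((0*(-⅗))*(-9) + 8) = -129*(0*(-9) + 8) = -129*(0 + 8) = -129*8 = -1032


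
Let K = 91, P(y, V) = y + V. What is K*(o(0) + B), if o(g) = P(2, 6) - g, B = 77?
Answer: 7735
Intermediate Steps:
P(y, V) = V + y
o(g) = 8 - g (o(g) = (6 + 2) - g = 8 - g)
K*(o(0) + B) = 91*((8 - 1*0) + 77) = 91*((8 + 0) + 77) = 91*(8 + 77) = 91*85 = 7735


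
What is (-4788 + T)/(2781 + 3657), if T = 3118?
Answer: -835/3219 ≈ -0.25940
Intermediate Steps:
(-4788 + T)/(2781 + 3657) = (-4788 + 3118)/(2781 + 3657) = -1670/6438 = -1670*1/6438 = -835/3219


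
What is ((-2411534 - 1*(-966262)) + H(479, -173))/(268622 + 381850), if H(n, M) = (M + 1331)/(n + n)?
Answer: -692284709/311576088 ≈ -2.2219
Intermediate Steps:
H(n, M) = (1331 + M)/(2*n) (H(n, M) = (1331 + M)/((2*n)) = (1331 + M)*(1/(2*n)) = (1331 + M)/(2*n))
((-2411534 - 1*(-966262)) + H(479, -173))/(268622 + 381850) = ((-2411534 - 1*(-966262)) + (1/2)*(1331 - 173)/479)/(268622 + 381850) = ((-2411534 + 966262) + (1/2)*(1/479)*1158)/650472 = (-1445272 + 579/479)*(1/650472) = -692284709/479*1/650472 = -692284709/311576088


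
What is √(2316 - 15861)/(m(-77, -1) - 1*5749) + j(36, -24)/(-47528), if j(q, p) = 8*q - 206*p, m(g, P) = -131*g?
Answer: -654/5941 + I*√1505/1446 ≈ -0.11008 + 0.026829*I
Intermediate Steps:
j(q, p) = -206*p + 8*q
√(2316 - 15861)/(m(-77, -1) - 1*5749) + j(36, -24)/(-47528) = √(2316 - 15861)/(-131*(-77) - 1*5749) + (-206*(-24) + 8*36)/(-47528) = √(-13545)/(10087 - 5749) + (4944 + 288)*(-1/47528) = (3*I*√1505)/4338 + 5232*(-1/47528) = (3*I*√1505)*(1/4338) - 654/5941 = I*√1505/1446 - 654/5941 = -654/5941 + I*√1505/1446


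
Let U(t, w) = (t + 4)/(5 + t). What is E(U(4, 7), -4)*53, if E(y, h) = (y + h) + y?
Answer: -1060/9 ≈ -117.78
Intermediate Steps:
U(t, w) = (4 + t)/(5 + t)
E(y, h) = h + 2*y (E(y, h) = (h + y) + y = h + 2*y)
E(U(4, 7), -4)*53 = (-4 + 2*((4 + 4)/(5 + 4)))*53 = (-4 + 2*(8/9))*53 = (-4 + 16/9)*53 = -20/9*53 = -1060/9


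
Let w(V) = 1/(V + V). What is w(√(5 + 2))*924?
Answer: 66*√7 ≈ 174.62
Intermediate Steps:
w(V) = 1/(2*V)
w(√(5 + 2))*924 = (1/(2*(√(5 + 2))))*924 = (1/(2*(√7)))*924 = ((√7/7)/2)*924 = (√7/14)*924 = 66*√7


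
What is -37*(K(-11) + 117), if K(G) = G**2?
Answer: -8806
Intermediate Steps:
-37*(K(-11) + 117) = -37*((-11)**2 + 117) = -37*(121 + 117) = -37*238 = -8806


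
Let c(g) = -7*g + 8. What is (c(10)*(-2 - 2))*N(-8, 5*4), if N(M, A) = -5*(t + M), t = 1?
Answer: 8680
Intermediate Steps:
N(M, A) = -5 - 5*M (N(M, A) = -5*(1 + M) = -5 - 5*M)
c(g) = 8 - 7*g
(c(10)*(-2 - 2))*N(-8, 5*4) = ((8 - 7*10)*(-2 - 2))*(-5 - 5*(-8)) = ((8 - 70)*(-4))*(-5 + 40) = -62*(-4)*35 = 248*35 = 8680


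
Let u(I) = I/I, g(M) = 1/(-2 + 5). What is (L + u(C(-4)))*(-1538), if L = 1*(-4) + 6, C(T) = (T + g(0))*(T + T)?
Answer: -4614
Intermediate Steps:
g(M) = ⅓ (g(M) = 1/3 = ⅓)
C(T) = 2*T*(⅓ + T) (C(T) = (T + ⅓)*(T + T) = (⅓ + T)*(2*T) = 2*T*(⅓ + T))
u(I) = 1
L = 2 (L = -4 + 6 = 2)
(L + u(C(-4)))*(-1538) = (2 + 1)*(-1538) = 3*(-1538) = -4614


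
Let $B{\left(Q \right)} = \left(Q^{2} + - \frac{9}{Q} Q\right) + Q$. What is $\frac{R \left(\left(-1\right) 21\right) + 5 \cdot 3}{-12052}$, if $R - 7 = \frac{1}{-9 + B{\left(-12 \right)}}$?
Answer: $\frac{5023}{457976} \approx 0.010968$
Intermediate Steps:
$B{\left(Q \right)} = -9 + Q + Q^{2}$ ($B{\left(Q \right)} = \left(Q^{2} - 9\right) + Q = \left(-9 + Q^{2}\right) + Q = -9 + Q + Q^{2}$)
$R = \frac{799}{114}$ ($R = 7 + \frac{1}{-9 - \left(21 - 144\right)} = 7 + \frac{1}{-9 - -123} = 7 + \frac{1}{-9 + 123} = 7 + \frac{1}{114} = \frac{799}{114} \approx 7.0088$)
$\frac{R \left(\left(-1\right) 21\right) + 5 \cdot 3}{-12052} = \frac{\frac{799 \left(\left(-1\right) 21\right)}{114} + 5 \cdot 3}{-12052} = \left(\frac{799}{114} \left(-21\right) + 15\right) \left(- \frac{1}{12052}\right) = \left(- \frac{5593}{38} + 15\right) \left(- \frac{1}{12052}\right) = \left(- \frac{5023}{38}\right) \left(- \frac{1}{12052}\right) = \frac{5023}{457976}$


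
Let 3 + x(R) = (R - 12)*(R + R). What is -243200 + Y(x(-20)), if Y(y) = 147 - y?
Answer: -244330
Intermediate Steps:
x(R) = -3 + 2*R*(-12 + R) (x(R) = -3 + (R - 12)*(R + R) = -3 + (-12 + R)*(2*R) = -3 + 2*R*(-12 + R))
-243200 + Y(x(-20)) = -243200 + (147 - (-3 - 24*(-20) + 2*(-20)²)) = -243200 + (147 - (-3 + 480 + 2*400)) = -243200 + (147 - (-3 + 480 + 800)) = -243200 + (147 - 1*1277) = -243200 + (147 - 1277) = -243200 - 1130 = -244330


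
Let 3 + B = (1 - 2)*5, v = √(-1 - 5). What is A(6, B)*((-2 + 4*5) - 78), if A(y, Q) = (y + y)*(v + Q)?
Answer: 5760 - 720*I*√6 ≈ 5760.0 - 1763.6*I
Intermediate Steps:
v = I*√6 (v = √(-6) = I*√6 ≈ 2.4495*I)
B = -8 (B = -3 + (1 - 2)*5 = -3 - 1*5 = -3 - 5 = -8)
A(y, Q) = 2*y*(Q + I*√6) (A(y, Q) = (y + y)*(I*√6 + Q) = (2*y)*(Q + I*√6) = 2*y*(Q + I*√6))
A(6, B)*((-2 + 4*5) - 78) = (2*6*(-8 + I*√6))*((-2 + 4*5) - 78) = (-96 + 12*I*√6)*((-2 + 20) - 78) = (-96 + 12*I*√6)*(18 - 78) = (-96 + 12*I*√6)*(-60) = 5760 - 720*I*√6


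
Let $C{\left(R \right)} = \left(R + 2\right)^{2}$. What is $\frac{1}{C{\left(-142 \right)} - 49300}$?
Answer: $- \frac{1}{29700} \approx -3.367 \cdot 10^{-5}$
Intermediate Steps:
$C{\left(R \right)} = \left(2 + R\right)^{2}$
$\frac{1}{C{\left(-142 \right)} - 49300} = \frac{1}{\left(2 - 142\right)^{2} - 49300} = \frac{1}{\left(-140\right)^{2} - 49300} = \frac{1}{19600 - 49300} = \frac{1}{-29700} = - \frac{1}{29700}$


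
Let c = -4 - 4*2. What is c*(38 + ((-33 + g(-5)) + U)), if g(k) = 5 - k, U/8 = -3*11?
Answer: 2988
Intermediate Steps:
U = -264 (U = 8*(-3*11) = 8*(-33) = -264)
c = -12 (c = -4 - 8 = -12)
c*(38 + ((-33 + g(-5)) + U)) = -12*(38 + ((-33 + (5 - 1*(-5))) - 264)) = -12*(38 + ((-33 + (5 + 5)) - 264)) = -12*(38 + ((-33 + 10) - 264)) = -12*(38 + (-23 - 264)) = -12*(38 - 287) = -12*(-249) = 2988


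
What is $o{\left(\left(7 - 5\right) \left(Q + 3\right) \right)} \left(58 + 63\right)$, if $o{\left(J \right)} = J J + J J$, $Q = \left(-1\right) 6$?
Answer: $8712$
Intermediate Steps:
$Q = -6$
$o{\left(J \right)} = 2 J^{2}$ ($o{\left(J \right)} = J^{2} + J^{2} = 2 J^{2}$)
$o{\left(\left(7 - 5\right) \left(Q + 3\right) \right)} \left(58 + 63\right) = 2 \left(\left(7 - 5\right) \left(-6 + 3\right)\right)^{2} \left(58 + 63\right) = 2 \left(2 \left(-3\right)\right)^{2} \cdot 121 = 2 \left(-6\right)^{2} \cdot 121 = 2 \cdot 36 \cdot 121 = 72 \cdot 121 = 8712$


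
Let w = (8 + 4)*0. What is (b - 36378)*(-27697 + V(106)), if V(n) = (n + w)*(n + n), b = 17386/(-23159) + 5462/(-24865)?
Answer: 21891471759739010/115169707 ≈ 1.9008e+8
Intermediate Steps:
w = 0 (w = 12*0 = 0)
b = -558797348/575848535 (b = 17386*(-1/23159) + 5462*(-1/24865) = -17386/23159 - 5462/24865 = -558797348/575848535 ≈ -0.97039)
V(n) = 2*n² (V(n) = (n + 0)*(n + n) = n*(2*n) = 2*n²)
(b - 36378)*(-27697 + V(106)) = (-558797348/575848535 - 36378)*(-27697 + 2*106²) = -20948776803578*(-27697 + 2*11236)/575848535 = -20948776803578*(-27697 + 22472)/575848535 = -20948776803578/575848535*(-5225) = 21891471759739010/115169707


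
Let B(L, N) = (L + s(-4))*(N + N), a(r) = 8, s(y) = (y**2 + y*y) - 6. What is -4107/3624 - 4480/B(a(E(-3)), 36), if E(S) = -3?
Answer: -547697/184824 ≈ -2.9633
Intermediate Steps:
s(y) = -6 + 2*y**2 (s(y) = (y**2 + y**2) - 6 = 2*y**2 - 6 = -6 + 2*y**2)
B(L, N) = 2*N*(26 + L) (B(L, N) = (L + (-6 + 2*(-4)**2))*(N + N) = (L + (-6 + 2*16))*(2*N) = (L + (-6 + 32))*(2*N) = (L + 26)*(2*N) = (26 + L)*(2*N) = 2*N*(26 + L))
-4107/3624 - 4480/B(a(E(-3)), 36) = -4107/3624 - 4480*1/(72*(26 + 8)) = -4107*1/3624 - 4480/(2*36*34) = -1369/1208 - 4480/2448 = -1369/1208 - 4480*1/2448 = -1369/1208 - 280/153 = -547697/184824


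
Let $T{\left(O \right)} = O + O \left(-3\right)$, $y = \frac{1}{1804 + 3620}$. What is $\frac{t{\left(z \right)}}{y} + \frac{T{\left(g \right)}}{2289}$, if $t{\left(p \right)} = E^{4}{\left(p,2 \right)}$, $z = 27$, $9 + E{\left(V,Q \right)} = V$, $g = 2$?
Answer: $\frac{1303333307132}{2289} \approx 5.6939 \cdot 10^{8}$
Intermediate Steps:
$E{\left(V,Q \right)} = -9 + V$
$y = \frac{1}{5424} \approx 0.00018437$
$T{\left(O \right)} = - 2 O$ ($T{\left(O \right)} = O - 3 O = - 2 O$)
$t{\left(p \right)} = \left(-9 + p\right)^{4}$
$\frac{t{\left(z \right)}}{y} + \frac{T{\left(g \right)}}{2289} = \left(-9 + 27\right)^{4} \frac{1}{\frac{1}{5424}} + \frac{\left(-2\right) 2}{2289} = 18^{4} \cdot 5424 - \frac{4}{2289} = 104976 \cdot 5424 - \frac{4}{2289} = 569389824 - \frac{4}{2289} = \frac{1303333307132}{2289}$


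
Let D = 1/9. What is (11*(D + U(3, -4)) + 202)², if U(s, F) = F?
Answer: 2053489/81 ≈ 25352.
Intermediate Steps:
D = ⅑ ≈ 0.11111
(11*(D + U(3, -4)) + 202)² = (11*(⅑ - 4) + 202)² = (11*(-35/9) + 202)² = (-385/9 + 202)² = (1433/9)² = 2053489/81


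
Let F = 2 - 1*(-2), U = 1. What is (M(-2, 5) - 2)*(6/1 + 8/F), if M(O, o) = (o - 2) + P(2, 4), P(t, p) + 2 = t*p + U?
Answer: 64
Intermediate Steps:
P(t, p) = -1 + p*t (P(t, p) = -2 + (t*p + 1) = -2 + (p*t + 1) = -2 + (1 + p*t) = -1 + p*t)
M(O, o) = 5 + o (M(O, o) = (o - 2) + (-1 + 4*2) = (-2 + o) + (-1 + 8) = (-2 + o) + 7 = 5 + o)
F = 4 (F = 2 + 2 = 4)
(M(-2, 5) - 2)*(6/1 + 8/F) = ((5 + 5) - 2)*(6/1 + 8/4) = (10 - 2)*(6*1 + 8*(1/4)) = 8*(6 + 2) = 8*8 = 64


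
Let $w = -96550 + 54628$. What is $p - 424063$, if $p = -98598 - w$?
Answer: $-480739$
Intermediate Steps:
$w = -41922$
$p = -56676$ ($p = -98598 - -41922 = -98598 + 41922 = -56676$)
$p - 424063 = -56676 - 424063 = -480739$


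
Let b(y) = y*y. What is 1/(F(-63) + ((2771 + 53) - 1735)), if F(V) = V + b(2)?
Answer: 1/1030 ≈ 0.00097087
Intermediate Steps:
b(y) = y**2
F(V) = 4 + V (F(V) = V + 2**2 = V + 4 = 4 + V)
1/(F(-63) + ((2771 + 53) - 1735)) = 1/((4 - 63) + ((2771 + 53) - 1735)) = 1/(-59 + (2824 - 1735)) = 1/(-59 + 1089) = 1/1030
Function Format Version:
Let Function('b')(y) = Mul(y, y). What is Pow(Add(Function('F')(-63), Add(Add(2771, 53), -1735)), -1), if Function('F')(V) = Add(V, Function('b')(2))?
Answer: Rational(1, 1030) ≈ 0.00097087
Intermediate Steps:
Function('b')(y) = Pow(y, 2)
Function('F')(V) = Add(4, V) (Function('F')(V) = Add(V, Pow(2, 2)) = Add(V, 4) = Add(4, V))
Pow(Add(Function('F')(-63), Add(Add(2771, 53), -1735)), -1) = Pow(Add(Add(4, -63), Add(Add(2771, 53), -1735)), -1) = Pow(Add(-59, Add(2824, -1735)), -1) = Pow(Add(-59, 1089), -1) = Pow(1030, -1) = Rational(1, 1030)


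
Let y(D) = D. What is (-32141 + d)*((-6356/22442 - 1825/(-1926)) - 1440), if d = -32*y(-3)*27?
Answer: 131309055734701/3087378 ≈ 4.2531e+7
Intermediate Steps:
d = 2592 (d = -32*(-3)*27 = 96*27 = 2592)
(-32141 + d)*((-6356/22442 - 1825/(-1926)) - 1440) = (-32141 + 2592)*((-6356/22442 - 1825/(-1926)) - 1440) = -29549*((-6356*1/22442 - 1825*(-1/1926)) - 1440) = -29549*((-454/1603 + 1825/1926) - 1440) = -29549*(2051071/3087378 - 1440) = -29549*(-4443773249/3087378) = 131309055734701/3087378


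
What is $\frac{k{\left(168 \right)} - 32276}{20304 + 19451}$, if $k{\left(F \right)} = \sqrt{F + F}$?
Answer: $- \frac{32276}{39755} + \frac{4 \sqrt{21}}{39755} \approx -0.81141$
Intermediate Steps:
$k{\left(F \right)} = \sqrt{2} \sqrt{F}$ ($k{\left(F \right)} = \sqrt{2 F} = \sqrt{2} \sqrt{F}$)
$\frac{k{\left(168 \right)} - 32276}{20304 + 19451} = \frac{\sqrt{2} \sqrt{168} - 32276}{20304 + 19451} = \frac{\sqrt{2} \cdot 2 \sqrt{42} - 32276}{39755} = \left(4 \sqrt{21} - 32276\right) \frac{1}{39755} = \left(-32276 + 4 \sqrt{21}\right) \frac{1}{39755} = - \frac{32276}{39755} + \frac{4 \sqrt{21}}{39755}$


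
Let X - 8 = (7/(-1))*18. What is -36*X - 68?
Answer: 4180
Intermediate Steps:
X = -118 (X = 8 + (7/(-1))*18 = 8 + (7*(-1))*18 = 8 - 7*18 = 8 - 126 = -118)
-36*X - 68 = -36*(-118) - 68 = 4248 - 68 = 4180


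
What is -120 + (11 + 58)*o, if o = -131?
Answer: -9159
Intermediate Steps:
-120 + (11 + 58)*o = -120 + (11 + 58)*(-131) = -120 + 69*(-131) = -120 - 9039 = -9159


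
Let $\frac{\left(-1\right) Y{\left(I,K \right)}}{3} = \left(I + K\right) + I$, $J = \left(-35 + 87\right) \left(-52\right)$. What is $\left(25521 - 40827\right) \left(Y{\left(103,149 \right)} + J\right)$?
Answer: $57688314$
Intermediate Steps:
$J = -2704$ ($J = 52 \left(-52\right) = -2704$)
$Y{\left(I,K \right)} = - 6 I - 3 K$ ($Y{\left(I,K \right)} = - 3 \left(\left(I + K\right) + I\right) = - 3 \left(K + 2 I\right) = - 6 I - 3 K$)
$\left(25521 - 40827\right) \left(Y{\left(103,149 \right)} + J\right) = \left(25521 - 40827\right) \left(\left(\left(-6\right) 103 - 447\right) - 2704\right) = - 15306 \left(\left(-618 - 447\right) - 2704\right) = - 15306 \left(-1065 - 2704\right) = \left(-15306\right) \left(-3769\right) = 57688314$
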